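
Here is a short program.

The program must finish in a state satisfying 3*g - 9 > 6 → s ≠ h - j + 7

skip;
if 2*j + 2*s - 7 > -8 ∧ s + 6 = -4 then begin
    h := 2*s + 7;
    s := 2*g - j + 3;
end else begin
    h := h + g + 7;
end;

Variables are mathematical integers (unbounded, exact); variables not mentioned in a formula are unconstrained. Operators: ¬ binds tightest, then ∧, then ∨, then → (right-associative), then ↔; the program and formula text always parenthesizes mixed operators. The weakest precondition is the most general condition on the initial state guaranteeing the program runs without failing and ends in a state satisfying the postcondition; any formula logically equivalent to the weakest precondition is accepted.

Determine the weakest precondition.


Working backward. After the program, the postcondition 3*g - 9 > 6 → s ≠ h - j + 7 must hold; in canonical form it is 3*g > 15 → j + s ≠ h + 7.
Then branch requires 3*g > 15 → 2*g ≠ 2*s + 11; else branch requires 3*g > 15 → j + s ≠ g + h + 14.
Before the if: ((2*j + 2*s > -1 ∧ s = -10) → (3*g > 15 → 2*g ≠ 2*s + 11)) ∧ ((¬(2*j + 2*s > -1 ∧ s = -10)) → (3*g > 15 → j + s ≠ g + h + 14))
Before skip: ((2*j + 2*s > -1 ∧ s = -10) → (3*g > 15 → 2*g ≠ 2*s + 11)) ∧ ((¬(2*j + 2*s > -1 ∧ s = -10)) → (3*g > 15 → j + s ≠ g + h + 14))
Answer: WP = ((2*j + 2*s > -1 ∧ s = -10) → (3*g > 15 → 2*g ≠ 2*s + 11)) ∧ ((¬(2*j + 2*s > -1 ∧ s = -10)) → (3*g > 15 → j + s ≠ g + h + 14))


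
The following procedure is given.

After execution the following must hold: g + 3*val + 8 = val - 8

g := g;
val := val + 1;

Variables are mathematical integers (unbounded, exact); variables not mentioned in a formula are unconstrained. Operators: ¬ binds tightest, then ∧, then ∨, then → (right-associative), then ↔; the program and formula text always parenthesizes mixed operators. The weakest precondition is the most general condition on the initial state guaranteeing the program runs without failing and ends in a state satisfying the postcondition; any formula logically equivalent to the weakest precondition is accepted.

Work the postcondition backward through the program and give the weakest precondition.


Working backward. After the program, the postcondition g + 3*val + 8 = val - 8 must hold; in canonical form it is g + 2*val = -16.
Before val := val + 1: g + 2*val = -18
Before g := g: g + 2*val = -18
Answer: WP = g + 2*val = -18


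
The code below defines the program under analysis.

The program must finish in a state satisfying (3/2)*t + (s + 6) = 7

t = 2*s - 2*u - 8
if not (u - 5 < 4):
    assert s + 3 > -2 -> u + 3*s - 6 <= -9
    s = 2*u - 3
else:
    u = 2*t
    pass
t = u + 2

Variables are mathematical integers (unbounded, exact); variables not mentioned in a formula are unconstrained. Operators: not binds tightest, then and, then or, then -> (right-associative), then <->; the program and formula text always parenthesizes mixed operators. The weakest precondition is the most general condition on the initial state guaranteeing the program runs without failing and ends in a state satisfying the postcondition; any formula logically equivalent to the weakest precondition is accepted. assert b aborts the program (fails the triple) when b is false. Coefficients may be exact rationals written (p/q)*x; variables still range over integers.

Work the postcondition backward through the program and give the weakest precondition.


Working backward. After the program, the postcondition (3/2)*t + (s + 6) = 7 must hold; in canonical form it is s + (3/2)*t = 1.
Before t := u + 2: s + (3/2)*u = -2
Then branch requires (s > -5 -> 3*s + u <= -3) and (7/2)*u = 1; else branch requires s + 3*t = -2.
Before the if: ((not (u < 9)) -> ((s > -5 -> 3*s + u <= -3) and (7/2)*u = 1)) and (u < 9 -> s + 3*t = -2)
Before t := 2*s - 2*u - 8: ((not (u < 9)) -> ((s > -5 -> 3*s + u <= -3) and (7/2)*u = 1)) and (u < 9 -> 7*s = 6*u + 22)
Answer: WP = ((not (u < 9)) -> ((s > -5 -> 3*s + u <= -3) and (7/2)*u = 1)) and (u < 9 -> 7*s = 6*u + 22)


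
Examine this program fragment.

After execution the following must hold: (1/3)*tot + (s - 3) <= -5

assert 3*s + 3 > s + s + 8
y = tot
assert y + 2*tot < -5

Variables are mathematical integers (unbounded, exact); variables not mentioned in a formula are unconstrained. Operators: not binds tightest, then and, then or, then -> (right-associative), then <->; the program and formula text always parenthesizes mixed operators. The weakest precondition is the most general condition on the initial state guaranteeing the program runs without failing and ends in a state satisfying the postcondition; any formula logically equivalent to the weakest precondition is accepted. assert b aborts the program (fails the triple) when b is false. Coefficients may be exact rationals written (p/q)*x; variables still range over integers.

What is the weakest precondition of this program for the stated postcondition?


Working backward. After the program, the postcondition (1/3)*tot + (s - 3) <= -5 must hold; in canonical form it is s + (1/3)*tot <= -2.
Before assert y + 2*tot < -5: 2*tot + y < -5 and s + (1/3)*tot <= -2
Before y := tot: 3*tot < -5 and s + (1/3)*tot <= -2
Before assert 3*s + 3 > s + s + 8: s > 5 and 3*tot < -5 and s + (1/3)*tot <= -2
Answer: WP = s > 5 and 3*tot < -5 and s + (1/3)*tot <= -2


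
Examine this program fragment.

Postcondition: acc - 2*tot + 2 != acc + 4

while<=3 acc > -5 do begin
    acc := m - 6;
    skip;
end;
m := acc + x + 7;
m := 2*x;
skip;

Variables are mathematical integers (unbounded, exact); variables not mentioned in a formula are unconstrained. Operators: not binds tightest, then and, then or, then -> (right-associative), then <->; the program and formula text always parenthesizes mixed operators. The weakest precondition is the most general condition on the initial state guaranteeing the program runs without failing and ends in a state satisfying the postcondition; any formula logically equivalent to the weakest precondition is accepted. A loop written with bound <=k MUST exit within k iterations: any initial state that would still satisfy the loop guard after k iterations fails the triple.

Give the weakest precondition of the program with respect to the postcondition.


Working backward. After the program, the postcondition acc - 2*tot + 2 != acc + 4 must hold; in canonical form it is 2*tot != -2.
Before skip: 2*tot != -2
Before m := 2*x: 2*tot != -2
Before m := acc + x + 7: 2*tot != -2
Before the loop (bound <=3), unroll the exhaustion recursion (WP_0 = exit-now case; WP_j = one more guarded iteration, up to j = 3):
  WP_0: (not (acc > -5)) and 2*tot != -2
  WP_1: (acc > -5 -> ((not (m > 1)) and 2*tot != -2)) and ((not (acc > -5)) -> 2*tot != -2)
  WP_2: (acc > -5 -> ((m > 1 -> ((not (m > 1)) and 2*tot != -2)) and ((not (m > 1)) -> 2*tot != -2))) and ((not (acc > -5)) -> 2*tot != -2)
  WP_3: (acc > -5 -> ((m > 1 -> ((m > 1 -> ((not (m > 1)) and 2*tot != -2)) and ((not (m > 1)) -> 2*tot != -2))) and ((not (m > 1)) -> 2*tot != -2))) and ((not (acc > -5)) -> 2*tot != -2)
So before the loop: (acc > -5 -> ((m > 1 -> ((m > 1 -> ((not (m > 1)) and 2*tot != -2)) and ((not (m > 1)) -> 2*tot != -2))) and ((not (m > 1)) -> 2*tot != -2))) and ((not (acc > -5)) -> 2*tot != -2)
Answer: WP = (acc > -5 -> ((m > 1 -> ((m > 1 -> ((not (m > 1)) and 2*tot != -2)) and ((not (m > 1)) -> 2*tot != -2))) and ((not (m > 1)) -> 2*tot != -2))) and ((not (acc > -5)) -> 2*tot != -2)


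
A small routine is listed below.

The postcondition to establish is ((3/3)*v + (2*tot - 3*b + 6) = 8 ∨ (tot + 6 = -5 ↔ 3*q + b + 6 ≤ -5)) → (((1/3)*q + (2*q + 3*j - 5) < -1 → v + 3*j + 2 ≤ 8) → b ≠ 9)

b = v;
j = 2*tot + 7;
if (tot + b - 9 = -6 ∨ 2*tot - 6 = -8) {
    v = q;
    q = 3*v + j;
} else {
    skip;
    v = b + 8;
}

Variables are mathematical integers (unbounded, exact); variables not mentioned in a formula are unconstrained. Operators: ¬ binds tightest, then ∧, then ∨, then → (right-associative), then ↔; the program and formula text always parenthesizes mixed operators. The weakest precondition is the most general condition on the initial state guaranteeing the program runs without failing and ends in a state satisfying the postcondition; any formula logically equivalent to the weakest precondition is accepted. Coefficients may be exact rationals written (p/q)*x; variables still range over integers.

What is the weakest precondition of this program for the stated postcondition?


Working backward. After the program, the postcondition ((3/3)*v + (2*tot - 3*b + 6) = 8 ∨ (tot + 6 = -5 ↔ 3*q + b + 6 ≤ -5)) → (((1/3)*q + (2*q + 3*j - 5) < -1 → v + 3*j + 2 ≤ 8) → b ≠ 9) must hold; in canonical form it is (2*tot + v = 3*b + 2 ∨ (tot = -11 ↔ b + 3*q ≤ -11)) → ((3*j + (7/3)*q < 4 → 3*j + v ≤ 6) → b ≠ 9).
Then branch requires (q + 2*tot = 3*b + 2 ∨ (tot = -11 ↔ b + 3*j + 9*q ≤ -11)) → (((16/3)*j + 7*q < 4 → 3*j + q ≤ 6) → b ≠ 9); else branch requires (2*tot = 2*b - 6 ∨ (tot = -11 ↔ b + 3*q ≤ -11)) → ((3*j + (7/3)*q < 4 → b + 3*j ≤ -2) → b ≠ 9).
Before the if: ((b + tot = 3 ∨ 2*tot = -2) → ((q + 2*tot = 3*b + 2 ∨ (tot = -11 ↔ b + 3*j + 9*q ≤ -11)) → (((16/3)*j + 7*q < 4 → 3*j + q ≤ 6) → b ≠ 9))) ∧ ((¬(b + tot = 3 ∨ 2*tot = -2)) → ((2*tot = 2*b - 6 ∨ (tot = -11 ↔ b + 3*q ≤ -11)) → ((3*j + (7/3)*q < 4 → b + 3*j ≤ -2) → b ≠ 9)))
Before j := 2*tot + 7: ((b + tot = 3 ∨ 2*tot = -2) → ((q + 2*tot = 3*b + 2 ∨ (tot = -11 ↔ b + 9*q + 6*tot ≤ -32)) → ((7*q + (32/3)*tot < -100/3 → q + 6*tot ≤ -15) → b ≠ 9))) ∧ ((¬(b + tot = 3 ∨ 2*tot = -2)) → ((2*tot = 2*b - 6 ∨ (tot = -11 ↔ b + 3*q ≤ -11)) → (((7/3)*q + 6*tot < -17 → b + 6*tot ≤ -23) → b ≠ 9)))
Before b := v: ((tot + v = 3 ∨ 2*tot = -2) → ((q + 2*tot = 3*v + 2 ∨ (tot = -11 ↔ 9*q + 6*tot + v ≤ -32)) → ((7*q + (32/3)*tot < -100/3 → q + 6*tot ≤ -15) → v ≠ 9))) ∧ ((¬(tot + v = 3 ∨ 2*tot = -2)) → ((2*tot = 2*v - 6 ∨ (tot = -11 ↔ 3*q + v ≤ -11)) → (((7/3)*q + 6*tot < -17 → 6*tot + v ≤ -23) → v ≠ 9)))
Answer: WP = ((tot + v = 3 ∨ 2*tot = -2) → ((q + 2*tot = 3*v + 2 ∨ (tot = -11 ↔ 9*q + 6*tot + v ≤ -32)) → ((7*q + (32/3)*tot < -100/3 → q + 6*tot ≤ -15) → v ≠ 9))) ∧ ((¬(tot + v = 3 ∨ 2*tot = -2)) → ((2*tot = 2*v - 6 ∨ (tot = -11 ↔ 3*q + v ≤ -11)) → (((7/3)*q + 6*tot < -17 → 6*tot + v ≤ -23) → v ≠ 9)))


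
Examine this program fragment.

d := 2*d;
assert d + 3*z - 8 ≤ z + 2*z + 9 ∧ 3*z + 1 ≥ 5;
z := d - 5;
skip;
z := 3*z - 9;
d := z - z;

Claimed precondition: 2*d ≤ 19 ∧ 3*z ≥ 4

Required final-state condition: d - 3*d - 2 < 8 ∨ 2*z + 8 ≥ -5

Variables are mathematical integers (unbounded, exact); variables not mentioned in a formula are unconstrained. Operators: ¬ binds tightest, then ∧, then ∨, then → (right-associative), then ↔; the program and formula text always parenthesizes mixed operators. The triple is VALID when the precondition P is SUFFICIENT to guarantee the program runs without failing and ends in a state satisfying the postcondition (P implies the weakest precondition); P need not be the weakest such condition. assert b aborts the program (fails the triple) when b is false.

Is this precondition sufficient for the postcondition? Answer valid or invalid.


Working backward. After the program, the postcondition d - 3*d - 2 < 8 ∨ 2*z + 8 ≥ -5 must hold; in canonical form it is 2*d > -10 ∨ 2*z ≥ -13.
Before d := z - z: true
Before z := 3*z - 9: true
Before skip: true
Before z := d - 5: true
Before assert d + 3*z - 8 ≤ z + 2*z + 9 ∧ 3*z + 1 ≥ 5: d ≤ 17 ∧ 3*z ≥ 4
Before d := 2*d: 2*d ≤ 17 ∧ 3*z ≥ 4
The weakest precondition is 2*d ≤ 17 ∧ 3*z ≥ 4.
Check whether 2*d ≤ 19 ∧ 3*z ≥ 4 implies it.
Countermodel: at the initial state d = 9, z = 2, the precondition holds but the weakest precondition fails.
Answer: invalid


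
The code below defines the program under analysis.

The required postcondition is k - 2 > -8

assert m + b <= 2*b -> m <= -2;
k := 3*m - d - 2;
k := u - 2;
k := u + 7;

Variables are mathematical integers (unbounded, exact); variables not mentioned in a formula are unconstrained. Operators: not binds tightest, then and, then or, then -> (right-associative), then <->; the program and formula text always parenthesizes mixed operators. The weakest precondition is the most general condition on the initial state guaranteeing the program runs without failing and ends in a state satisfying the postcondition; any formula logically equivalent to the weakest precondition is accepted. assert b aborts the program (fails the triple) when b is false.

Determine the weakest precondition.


Working backward. After the program, the postcondition k - 2 > -8 must hold; in canonical form it is k > -6.
Before k := u + 7: u > -13
Before k := u - 2: u > -13
Before k := 3*m - d - 2: u > -13
Before assert m + b <= 2*b -> m <= -2: (m <= b -> m <= -2) and u > -13
Answer: WP = (m <= b -> m <= -2) and u > -13


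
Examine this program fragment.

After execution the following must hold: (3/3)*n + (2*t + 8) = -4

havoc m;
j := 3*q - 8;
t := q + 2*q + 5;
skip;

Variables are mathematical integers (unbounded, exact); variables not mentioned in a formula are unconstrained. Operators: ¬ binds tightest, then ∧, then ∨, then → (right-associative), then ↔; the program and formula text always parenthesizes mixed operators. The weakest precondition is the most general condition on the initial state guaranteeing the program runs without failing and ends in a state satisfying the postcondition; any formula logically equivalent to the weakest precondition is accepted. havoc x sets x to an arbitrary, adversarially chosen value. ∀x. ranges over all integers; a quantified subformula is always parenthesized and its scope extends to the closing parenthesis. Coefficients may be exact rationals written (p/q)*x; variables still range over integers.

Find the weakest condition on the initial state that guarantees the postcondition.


Working backward. After the program, the postcondition (3/3)*n + (2*t + 8) = -4 must hold; in canonical form it is n + 2*t = -12.
Before skip: n + 2*t = -12
Before t := q + 2*q + 5: n + 6*q = -22
Before j := 3*q - 8: n + 6*q = -22
Before havoc m: n + 6*q = -22
Answer: WP = n + 6*q = -22


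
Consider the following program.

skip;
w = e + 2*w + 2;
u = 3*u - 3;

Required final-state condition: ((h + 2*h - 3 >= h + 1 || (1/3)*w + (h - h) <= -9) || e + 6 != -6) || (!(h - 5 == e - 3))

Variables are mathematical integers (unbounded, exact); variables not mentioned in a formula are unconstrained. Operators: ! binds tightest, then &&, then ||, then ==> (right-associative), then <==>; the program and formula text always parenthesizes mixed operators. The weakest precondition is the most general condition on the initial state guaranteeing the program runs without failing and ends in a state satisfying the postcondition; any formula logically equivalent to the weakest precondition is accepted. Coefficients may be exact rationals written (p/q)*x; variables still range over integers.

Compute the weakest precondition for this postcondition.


Working backward. After the program, the postcondition ((h + 2*h - 3 >= h + 1 || (1/3)*w + (h - h) <= -9) || e + 6 != -6) || (!(h - 5 == e - 3)) must hold; in canonical form it is 2*h >= 4 || (1/3)*w <= -9 || e != -12 || (!(h == e + 2)).
Before u := 3*u - 3: 2*h >= 4 || (1/3)*w <= -9 || e != -12 || (!(h == e + 2))
Before w := e + 2*w + 2: 2*h >= 4 || (1/3)*e + (2/3)*w <= -29/3 || e != -12 || (!(h == e + 2))
Before skip: 2*h >= 4 || (1/3)*e + (2/3)*w <= -29/3 || e != -12 || (!(h == e + 2))
Answer: WP = 2*h >= 4 || (1/3)*e + (2/3)*w <= -29/3 || e != -12 || (!(h == e + 2))


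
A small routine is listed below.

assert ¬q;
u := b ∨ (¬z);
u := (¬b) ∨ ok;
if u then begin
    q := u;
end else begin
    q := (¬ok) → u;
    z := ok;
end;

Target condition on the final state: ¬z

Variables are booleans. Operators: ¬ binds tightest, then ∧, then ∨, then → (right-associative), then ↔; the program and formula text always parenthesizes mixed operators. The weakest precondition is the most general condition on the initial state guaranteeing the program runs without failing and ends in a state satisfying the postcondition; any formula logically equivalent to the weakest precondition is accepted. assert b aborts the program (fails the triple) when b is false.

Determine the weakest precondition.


Working backward. After the program, ¬z must hold.
Then branch requires ¬z; else branch requires ¬ok.
Before the if: (u → (¬z)) ∧ ((¬u) → (¬ok))
Before u := (¬b) ∨ ok: (((¬b) ∨ ok) → (¬z)) ∧ ((¬((¬b) ∨ ok)) → (¬ok))
Before u := b ∨ (¬z): (((¬b) ∨ ok) → (¬z)) ∧ ((¬((¬b) ∨ ok)) → (¬ok))
Before assert ¬q: (¬q) ∧ (((¬b) ∨ ok) → (¬z)) ∧ ((¬((¬b) ∨ ok)) → (¬ok))
Answer: WP = (¬q) ∧ (((¬b) ∨ ok) → (¬z)) ∧ ((¬((¬b) ∨ ok)) → (¬ok))


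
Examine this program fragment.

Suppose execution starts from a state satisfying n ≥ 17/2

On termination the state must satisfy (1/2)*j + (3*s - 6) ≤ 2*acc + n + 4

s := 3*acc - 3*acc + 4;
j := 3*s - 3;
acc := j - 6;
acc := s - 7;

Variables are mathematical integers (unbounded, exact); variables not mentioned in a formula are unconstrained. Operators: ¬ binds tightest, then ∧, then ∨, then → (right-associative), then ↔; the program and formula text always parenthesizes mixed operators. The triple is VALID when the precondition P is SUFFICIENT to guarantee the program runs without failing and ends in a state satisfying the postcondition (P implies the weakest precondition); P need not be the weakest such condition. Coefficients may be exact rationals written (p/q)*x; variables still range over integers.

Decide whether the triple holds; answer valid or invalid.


Working backward. After the program, the postcondition (1/2)*j + (3*s - 6) ≤ 2*acc + n + 4 must hold; in canonical form it is (1/2)*j + 3*s ≤ 2*acc + n + 10.
Before acc := s - 7: (1/2)*j + s ≤ n - 4
Before acc := j - 6: (1/2)*j + s ≤ n - 4
Before j := 3*s - 3: (5/2)*s ≤ n - 5/2
Before s := 3*acc - 3*acc + 4: n ≥ 25/2
The weakest precondition is n ≥ 25/2.
Check whether n ≥ 17/2 implies it.
Countermodel: at the initial state n = 9, the precondition holds but the weakest precondition fails.
Answer: invalid


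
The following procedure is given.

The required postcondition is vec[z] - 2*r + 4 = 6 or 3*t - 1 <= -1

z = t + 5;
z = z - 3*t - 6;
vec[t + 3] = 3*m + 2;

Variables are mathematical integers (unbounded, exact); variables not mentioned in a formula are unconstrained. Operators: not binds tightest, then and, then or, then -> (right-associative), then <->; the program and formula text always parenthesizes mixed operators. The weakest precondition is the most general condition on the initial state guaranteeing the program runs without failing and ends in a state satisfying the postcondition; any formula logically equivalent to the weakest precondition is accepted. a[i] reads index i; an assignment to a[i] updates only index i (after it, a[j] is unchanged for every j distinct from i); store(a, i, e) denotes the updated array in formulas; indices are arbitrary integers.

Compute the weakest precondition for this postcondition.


Working backward. After the program, the postcondition vec[z] - 2*r + 4 = 6 or 3*t - 1 <= -1 must hold; in canonical form it is vec[z] = 2*r + 2 or 3*t <= 0.
Before vec[t + 3] := 3*m + 2: store(vec, t + 3, 3*m + 2)[z] = 2*r + 2 or 3*t <= 0
Before z := z - 3*t - 6: store(vec, t + 3, 3*m + 2)[-3*t + z - 6] = 2*r + 2 or 3*t <= 0
Before z := t + 5: store(vec, t + 3, 3*m + 2)[-2*t - 1] = 2*r + 2 or 3*t <= 0
Answer: WP = store(vec, t + 3, 3*m + 2)[-2*t - 1] = 2*r + 2 or 3*t <= 0


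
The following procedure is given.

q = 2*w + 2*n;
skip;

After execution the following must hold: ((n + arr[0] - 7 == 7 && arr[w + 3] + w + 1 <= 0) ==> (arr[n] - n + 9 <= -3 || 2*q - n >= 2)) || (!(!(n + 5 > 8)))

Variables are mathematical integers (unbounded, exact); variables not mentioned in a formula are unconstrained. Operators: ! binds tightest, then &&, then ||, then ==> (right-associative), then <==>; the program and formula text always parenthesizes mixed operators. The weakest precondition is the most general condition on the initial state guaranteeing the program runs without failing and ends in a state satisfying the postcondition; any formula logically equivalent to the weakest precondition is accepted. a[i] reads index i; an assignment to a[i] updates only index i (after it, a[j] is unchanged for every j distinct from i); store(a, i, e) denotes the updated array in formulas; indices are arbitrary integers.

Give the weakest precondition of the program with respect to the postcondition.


Working backward. After the program, the postcondition ((n + arr[0] - 7 == 7 && arr[w + 3] + w + 1 <= 0) ==> (arr[n] - n + 9 <= -3 || 2*q - n >= 2)) || (!(!(n + 5 > 8))) must hold; in canonical form it is ((arr[0] + n == 14 && arr[w + 3] + w <= -1) ==> (arr[n] <= n - 12 || 2*q >= n + 2)) || n > 3.
Before skip: ((arr[0] + n == 14 && arr[w + 3] + w <= -1) ==> (arr[n] <= n - 12 || 2*q >= n + 2)) || n > 3
Before q := 2*w + 2*n: ((arr[0] + n == 14 && arr[w + 3] + w <= -1) ==> (arr[n] <= n - 12 || 3*n + 4*w >= 2)) || n > 3
Answer: WP = ((arr[0] + n == 14 && arr[w + 3] + w <= -1) ==> (arr[n] <= n - 12 || 3*n + 4*w >= 2)) || n > 3


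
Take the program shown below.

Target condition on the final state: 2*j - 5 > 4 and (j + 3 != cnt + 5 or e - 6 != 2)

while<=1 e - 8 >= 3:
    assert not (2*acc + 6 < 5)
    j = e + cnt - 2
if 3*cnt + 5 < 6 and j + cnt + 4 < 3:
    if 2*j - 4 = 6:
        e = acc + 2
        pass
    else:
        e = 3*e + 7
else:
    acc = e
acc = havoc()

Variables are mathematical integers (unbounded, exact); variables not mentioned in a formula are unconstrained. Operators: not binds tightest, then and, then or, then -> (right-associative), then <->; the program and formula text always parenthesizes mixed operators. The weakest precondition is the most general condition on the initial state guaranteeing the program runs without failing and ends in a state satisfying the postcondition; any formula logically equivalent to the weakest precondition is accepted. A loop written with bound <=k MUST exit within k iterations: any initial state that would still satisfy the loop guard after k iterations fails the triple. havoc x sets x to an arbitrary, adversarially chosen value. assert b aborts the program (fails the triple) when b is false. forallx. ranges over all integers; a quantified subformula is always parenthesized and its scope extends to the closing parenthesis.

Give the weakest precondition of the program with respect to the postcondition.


Working backward. After the program, the postcondition 2*j - 5 > 4 and (j + 3 != cnt + 5 or e - 6 != 2) must hold; in canonical form it is 2*j > 9 and (j != cnt + 2 or e != 8).
Before havoc acc: 2*j > 9 and (j != cnt + 2 or e != 8)
Then branch requires (2*j = 10 -> (2*j > 9 and (j != cnt + 2 or acc != 6))) and ((not (2*j = 10)) -> (2*j > 9 and (j != cnt + 2 or 3*e != 1))); else branch requires 2*j > 9 and (j != cnt + 2 or e != 8).
Before the if: ((3*cnt < 1 and cnt + j < -1) -> ((2*j = 10 -> (2*j > 9 and (j != cnt + 2 or acc != 6))) and ((not (2*j = 10)) -> (2*j > 9 and (j != cnt + 2 or 3*e != 1))))) and ((not (3*cnt < 1 and cnt + j < -1)) -> (2*j > 9 and (j != cnt + 2 or e != 8)))
Before the loop (bound <=1), unroll the exhaustion recursion (WP_0 = exit-now case; WP_j = one more guarded iteration, up to j = 1):
  WP_0: (not (e >= 11)) and ((3*cnt < 1 and cnt + j < -1) -> ((2*j = 10 -> (2*j > 9 and (j != cnt + 2 or acc != 6))) and ((not (2*j = 10)) -> (2*j > 9 and (j != cnt + 2 or 3*e != 1))))) and ((not (3*cnt < 1 and cnt + j < -1)) -> (2*j > 9 and (j != cnt + 2 or e != 8)))
  WP_1: (e >= 11 -> ((not (2*acc < -1)) and (not (e >= 11)) and ((3*cnt < 1 and 2*cnt + e < 1) -> ((2*cnt + 2*e = 14 -> (2*cnt + 2*e > 13 and (e != 4 or acc != 6))) and ((not (2*cnt + 2*e = 14)) -> (2*cnt + 2*e > 13 and (e != 4 or 3*e != 1))))) and ((not (3*cnt < 1 and 2*cnt + e < 1)) -> (2*cnt + 2*e > 13 and (e != 4 or e != 8))))) and ((not (e >= 11)) -> (((3*cnt < 1 and cnt + j < -1) -> ((2*j = 10 -> (2*j > 9 and (j != cnt + 2 or acc != 6))) and ((not (2*j = 10)) -> (2*j > 9 and (j != cnt + 2 or 3*e != 1))))) and ((not (3*cnt < 1 and cnt + j < -1)) -> (2*j > 9 and (j != cnt + 2 or e != 8)))))
So before the loop: (e >= 11 -> ((not (2*acc < -1)) and (not (e >= 11)) and ((3*cnt < 1 and 2*cnt + e < 1) -> ((2*cnt + 2*e = 14 -> (2*cnt + 2*e > 13 and (e != 4 or acc != 6))) and ((not (2*cnt + 2*e = 14)) -> (2*cnt + 2*e > 13 and (e != 4 or 3*e != 1))))) and ((not (3*cnt < 1 and 2*cnt + e < 1)) -> (2*cnt + 2*e > 13 and (e != 4 or e != 8))))) and ((not (e >= 11)) -> (((3*cnt < 1 and cnt + j < -1) -> ((2*j = 10 -> (2*j > 9 and (j != cnt + 2 or acc != 6))) and ((not (2*j = 10)) -> (2*j > 9 and (j != cnt + 2 or 3*e != 1))))) and ((not (3*cnt < 1 and cnt + j < -1)) -> (2*j > 9 and (j != cnt + 2 or e != 8)))))
Answer: WP = (e >= 11 -> ((not (2*acc < -1)) and (not (e >= 11)) and ((3*cnt < 1 and 2*cnt + e < 1) -> ((2*cnt + 2*e = 14 -> (2*cnt + 2*e > 13 and (e != 4 or acc != 6))) and ((not (2*cnt + 2*e = 14)) -> (2*cnt + 2*e > 13 and (e != 4 or 3*e != 1))))) and ((not (3*cnt < 1 and 2*cnt + e < 1)) -> (2*cnt + 2*e > 13 and (e != 4 or e != 8))))) and ((not (e >= 11)) -> (((3*cnt < 1 and cnt + j < -1) -> ((2*j = 10 -> (2*j > 9 and (j != cnt + 2 or acc != 6))) and ((not (2*j = 10)) -> (2*j > 9 and (j != cnt + 2 or 3*e != 1))))) and ((not (3*cnt < 1 and cnt + j < -1)) -> (2*j > 9 and (j != cnt + 2 or e != 8)))))


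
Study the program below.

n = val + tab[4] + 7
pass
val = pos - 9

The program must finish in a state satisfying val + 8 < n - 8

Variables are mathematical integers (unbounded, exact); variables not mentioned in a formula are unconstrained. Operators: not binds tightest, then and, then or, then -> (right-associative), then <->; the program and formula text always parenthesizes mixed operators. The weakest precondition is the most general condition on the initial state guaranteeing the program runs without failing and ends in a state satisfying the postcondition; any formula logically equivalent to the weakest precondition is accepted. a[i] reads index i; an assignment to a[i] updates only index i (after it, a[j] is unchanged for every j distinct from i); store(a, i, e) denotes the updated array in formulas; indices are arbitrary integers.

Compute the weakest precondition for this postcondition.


Working backward. After the program, the postcondition val + 8 < n - 8 must hold; in canonical form it is val < n - 16.
Before val := pos - 9: pos < n - 7
Before skip: pos < n - 7
Before n := val + tab[4] + 7: pos < tab[4] + val
Answer: WP = pos < tab[4] + val


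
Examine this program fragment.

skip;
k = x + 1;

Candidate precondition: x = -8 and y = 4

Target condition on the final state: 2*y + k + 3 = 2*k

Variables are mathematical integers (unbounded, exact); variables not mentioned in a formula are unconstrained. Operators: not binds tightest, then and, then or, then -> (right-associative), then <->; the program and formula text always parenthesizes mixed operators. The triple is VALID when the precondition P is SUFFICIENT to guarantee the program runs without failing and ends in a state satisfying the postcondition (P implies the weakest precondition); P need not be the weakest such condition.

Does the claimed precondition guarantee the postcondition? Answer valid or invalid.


Working backward. After the program, the postcondition 2*y + k + 3 = 2*k must hold; in canonical form it is 2*y = k - 3.
Before k := x + 1: 2*y = x - 2
Before skip: 2*y = x - 2
The weakest precondition is 2*y = x - 2.
Check whether x = -8 and y = 4 implies it.
Countermodel: at the initial state x = -8, y = 4, the precondition holds but the weakest precondition fails.
Answer: invalid


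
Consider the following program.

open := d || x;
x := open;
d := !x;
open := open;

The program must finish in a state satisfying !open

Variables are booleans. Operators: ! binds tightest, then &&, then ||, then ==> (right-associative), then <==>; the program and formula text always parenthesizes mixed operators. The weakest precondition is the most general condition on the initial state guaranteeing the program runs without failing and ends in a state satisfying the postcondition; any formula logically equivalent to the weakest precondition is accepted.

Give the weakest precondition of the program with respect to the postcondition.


Working backward. After the program, !open must hold.
Before open := open: !open
Before d := !x: !open
Before x := open: !open
Before open := d || x: !(d || x)
Answer: WP = !(d || x)


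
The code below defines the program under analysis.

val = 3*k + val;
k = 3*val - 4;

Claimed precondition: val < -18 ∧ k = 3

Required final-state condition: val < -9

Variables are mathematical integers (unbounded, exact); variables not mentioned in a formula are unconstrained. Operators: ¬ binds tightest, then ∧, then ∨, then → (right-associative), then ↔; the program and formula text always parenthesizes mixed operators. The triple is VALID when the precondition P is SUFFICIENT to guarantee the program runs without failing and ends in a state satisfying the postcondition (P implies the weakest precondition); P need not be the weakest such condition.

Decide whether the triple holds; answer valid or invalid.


Working backward. After the program, val < -9 must hold.
Before k := 3*val - 4: val < -9
Before val := 3*k + val: 3*k + val < -9
The weakest precondition is 3*k + val < -9.
Check whether val < -18 ∧ k = 3 implies it.
Every state satisfying the precondition satisfies the weakest precondition: the implication holds.
Answer: valid


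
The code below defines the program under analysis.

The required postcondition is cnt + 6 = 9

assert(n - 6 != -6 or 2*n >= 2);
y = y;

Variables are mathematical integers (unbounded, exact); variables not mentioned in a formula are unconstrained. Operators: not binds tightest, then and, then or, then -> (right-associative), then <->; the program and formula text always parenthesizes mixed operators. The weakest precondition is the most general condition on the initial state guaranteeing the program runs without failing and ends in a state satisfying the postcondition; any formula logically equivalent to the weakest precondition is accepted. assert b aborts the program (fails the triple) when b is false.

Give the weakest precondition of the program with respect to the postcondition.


Working backward. After the program, the postcondition cnt + 6 = 9 must hold; in canonical form it is cnt = 3.
Before y := y: cnt = 3
Before assert n - 6 != -6 or 2*n >= 2: (n != 0 or 2*n >= 2) and cnt = 3
Answer: WP = (n != 0 or 2*n >= 2) and cnt = 3


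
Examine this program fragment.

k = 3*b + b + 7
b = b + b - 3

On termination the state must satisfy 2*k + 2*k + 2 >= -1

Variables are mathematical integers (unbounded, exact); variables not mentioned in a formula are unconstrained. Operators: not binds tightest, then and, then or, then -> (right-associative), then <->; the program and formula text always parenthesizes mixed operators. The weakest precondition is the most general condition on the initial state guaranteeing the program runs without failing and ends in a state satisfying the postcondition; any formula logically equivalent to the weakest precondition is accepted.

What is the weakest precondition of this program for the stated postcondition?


Working backward. After the program, the postcondition 2*k + 2*k + 2 >= -1 must hold; in canonical form it is 4*k >= -3.
Before b := b + b - 3: 4*k >= -3
Before k := 3*b + b + 7: 16*b >= -31
Answer: WP = 16*b >= -31


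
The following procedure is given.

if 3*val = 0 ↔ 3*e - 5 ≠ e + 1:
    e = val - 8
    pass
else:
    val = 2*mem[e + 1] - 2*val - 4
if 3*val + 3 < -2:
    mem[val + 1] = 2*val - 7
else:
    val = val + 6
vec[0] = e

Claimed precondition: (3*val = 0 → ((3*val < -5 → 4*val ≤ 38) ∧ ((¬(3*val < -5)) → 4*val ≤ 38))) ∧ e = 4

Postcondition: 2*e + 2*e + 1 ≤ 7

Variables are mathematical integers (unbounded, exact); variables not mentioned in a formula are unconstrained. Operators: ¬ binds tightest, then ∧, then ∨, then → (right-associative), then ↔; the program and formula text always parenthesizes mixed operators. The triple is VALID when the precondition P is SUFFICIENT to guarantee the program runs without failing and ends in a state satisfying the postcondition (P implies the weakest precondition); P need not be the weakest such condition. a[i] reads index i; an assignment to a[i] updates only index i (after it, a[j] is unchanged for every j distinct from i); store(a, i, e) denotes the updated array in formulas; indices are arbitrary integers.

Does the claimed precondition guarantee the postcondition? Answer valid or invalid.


Working backward. After the program, the postcondition 2*e + 2*e + 1 ≤ 7 must hold; in canonical form it is 4*e ≤ 6.
Before vec[0] := e: 4*e ≤ 6
Then branch requires 4*e ≤ 6; else branch requires 4*e ≤ 6.
Before the if: (3*val < -5 → 4*e ≤ 6) ∧ ((¬(3*val < -5)) → 4*e ≤ 6)
Then branch requires (3*val < -5 → 4*val ≤ 38) ∧ ((¬(3*val < -5)) → 4*val ≤ 38); else branch requires (6*mem[e + 1] < 6*val + 7 → 4*e ≤ 6) ∧ ((¬(6*mem[e + 1] < 6*val + 7)) → 4*e ≤ 6).
Before the if: ((3*val = 0 ↔ 2*e ≠ 6) → ((3*val < -5 → 4*val ≤ 38) ∧ ((¬(3*val < -5)) → 4*val ≤ 38))) ∧ ((¬(3*val = 0 ↔ 2*e ≠ 6)) → ((6*mem[e + 1] < 6*val + 7 → 4*e ≤ 6) ∧ ((¬(6*mem[e + 1] < 6*val + 7)) → 4*e ≤ 6)))
The weakest precondition is ((3*val = 0 ↔ 2*e ≠ 6) → ((3*val < -5 → 4*val ≤ 38) ∧ ((¬(3*val < -5)) → 4*val ≤ 38))) ∧ ((¬(3*val = 0 ↔ 2*e ≠ 6)) → ((6*mem[e + 1] < 6*val + 7 → 4*e ≤ 6) ∧ ((¬(6*mem[e + 1] < 6*val + 7)) → 4*e ≤ 6))).
Check whether (3*val = 0 → ((3*val < -5 → 4*val ≤ 38) ∧ ((¬(3*val < -5)) → 4*val ≤ 38))) ∧ e = 4 implies it.
Countermodel: at the initial state e = 4, mem = {[5] = 0, elsewhere 0}, val = 1, the precondition holds but the weakest precondition fails.
Answer: invalid


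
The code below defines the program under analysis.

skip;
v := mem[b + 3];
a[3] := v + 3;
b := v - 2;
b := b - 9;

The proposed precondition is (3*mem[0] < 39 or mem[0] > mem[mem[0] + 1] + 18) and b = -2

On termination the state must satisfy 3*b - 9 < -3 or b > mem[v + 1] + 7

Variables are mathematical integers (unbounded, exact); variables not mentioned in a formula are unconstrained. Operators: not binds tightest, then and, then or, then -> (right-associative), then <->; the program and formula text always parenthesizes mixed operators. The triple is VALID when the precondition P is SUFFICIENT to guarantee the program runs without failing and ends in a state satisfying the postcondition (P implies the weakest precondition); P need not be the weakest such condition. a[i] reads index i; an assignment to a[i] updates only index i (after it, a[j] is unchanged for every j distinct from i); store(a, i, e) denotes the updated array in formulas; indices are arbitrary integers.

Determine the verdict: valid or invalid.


Working backward. After the program, the postcondition 3*b - 9 < -3 or b > mem[v + 1] + 7 must hold; in canonical form it is 3*b < 6 or b > mem[v + 1] + 7.
Before b := b - 9: 3*b < 33 or b > mem[v + 1] + 16
Before b := v - 2: 3*v < 39 or v > mem[v + 1] + 18
Before a[3] := v + 3: 3*v < 39 or v > mem[v + 1] + 18
Before v := mem[b + 3]: 3*mem[b + 3] < 39 or mem[b + 3] > mem[mem[b + 3] + 1] + 18
Before skip: 3*mem[b + 3] < 39 or mem[b + 3] > mem[mem[b + 3] + 1] + 18
The weakest precondition is 3*mem[b + 3] < 39 or mem[b + 3] > mem[mem[b + 3] + 1] + 18.
Check whether (3*mem[0] < 39 or mem[0] > mem[mem[0] + 1] + 18) and b = -2 implies it.
Countermodel: at the initial state b = -2, mem = {[0] = 15215, [1] = 13, [14] = 7040, [15216] = 15196, elsewhere 13}, the precondition holds but the weakest precondition fails.
Answer: invalid


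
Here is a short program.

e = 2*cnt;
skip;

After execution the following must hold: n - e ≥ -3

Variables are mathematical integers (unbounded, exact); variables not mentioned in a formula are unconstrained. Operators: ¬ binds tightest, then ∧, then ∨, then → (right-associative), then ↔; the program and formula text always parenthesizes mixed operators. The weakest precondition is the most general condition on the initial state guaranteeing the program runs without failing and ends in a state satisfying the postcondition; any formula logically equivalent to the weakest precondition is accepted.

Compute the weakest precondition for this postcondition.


Working backward. After the program, the postcondition n - e ≥ -3 must hold; in canonical form it is n ≥ e - 3.
Before skip: n ≥ e - 3
Before e := 2*cnt: n ≥ 2*cnt - 3
Answer: WP = n ≥ 2*cnt - 3


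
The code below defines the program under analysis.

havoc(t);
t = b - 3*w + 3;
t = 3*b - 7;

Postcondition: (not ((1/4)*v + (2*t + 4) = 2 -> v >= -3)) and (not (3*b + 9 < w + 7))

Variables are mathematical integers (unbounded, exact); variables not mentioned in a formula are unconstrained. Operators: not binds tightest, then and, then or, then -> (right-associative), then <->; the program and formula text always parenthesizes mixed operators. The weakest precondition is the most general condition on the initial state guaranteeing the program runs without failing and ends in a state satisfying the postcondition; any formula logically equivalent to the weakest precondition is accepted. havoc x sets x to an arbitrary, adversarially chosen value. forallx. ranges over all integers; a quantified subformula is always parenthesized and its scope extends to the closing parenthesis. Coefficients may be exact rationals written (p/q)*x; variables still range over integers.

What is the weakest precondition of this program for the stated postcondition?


Working backward. After the program, the postcondition (not ((1/4)*v + (2*t + 4) = 2 -> v >= -3)) and (not (3*b + 9 < w + 7)) must hold; in canonical form it is (not (2*t + (1/4)*v = -2 -> v >= -3)) and (not (3*b < w - 2)).
Before t := 3*b - 7: (not (6*b + (1/4)*v = 12 -> v >= -3)) and (not (3*b < w - 2))
Before t := b - 3*w + 3: (not (6*b + (1/4)*v = 12 -> v >= -3)) and (not (3*b < w - 2))
Before havoc t: (not (6*b + (1/4)*v = 12 -> v >= -3)) and (not (3*b < w - 2))
Answer: WP = (not (6*b + (1/4)*v = 12 -> v >= -3)) and (not (3*b < w - 2))


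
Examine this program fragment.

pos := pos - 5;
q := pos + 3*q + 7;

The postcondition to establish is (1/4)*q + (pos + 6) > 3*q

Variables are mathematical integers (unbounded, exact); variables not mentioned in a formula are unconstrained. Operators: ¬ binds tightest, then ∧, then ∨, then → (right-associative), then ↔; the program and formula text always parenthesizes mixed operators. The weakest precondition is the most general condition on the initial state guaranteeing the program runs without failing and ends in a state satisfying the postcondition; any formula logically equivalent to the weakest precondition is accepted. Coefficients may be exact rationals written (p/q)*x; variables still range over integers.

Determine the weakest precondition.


Working backward. After the program, the postcondition (1/4)*q + (pos + 6) > 3*q must hold; in canonical form it is pos > (11/4)*q - 6.
Before q := pos + 3*q + 7: (7/4)*pos + (33/4)*q < -53/4
Before pos := pos - 5: (7/4)*pos + (33/4)*q < -9/2
Answer: WP = (7/4)*pos + (33/4)*q < -9/2


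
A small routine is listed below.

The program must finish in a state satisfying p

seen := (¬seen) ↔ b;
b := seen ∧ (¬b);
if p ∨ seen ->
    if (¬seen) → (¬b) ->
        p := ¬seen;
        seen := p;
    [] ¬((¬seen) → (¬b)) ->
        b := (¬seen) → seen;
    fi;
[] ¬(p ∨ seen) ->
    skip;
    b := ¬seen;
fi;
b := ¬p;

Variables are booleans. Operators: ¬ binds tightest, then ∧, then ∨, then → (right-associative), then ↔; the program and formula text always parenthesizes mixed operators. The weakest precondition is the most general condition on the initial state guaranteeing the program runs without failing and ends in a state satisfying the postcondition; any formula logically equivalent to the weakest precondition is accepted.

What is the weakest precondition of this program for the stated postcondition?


Working backward. After the program, p must hold.
Before b := ¬p: p
Then branch requires (((¬seen) → (¬b)) → (¬seen)) ∧ ((¬((¬seen) → (¬b))) → p); else branch requires p.
Before the if: ((p ∨ seen) → ((((¬seen) → (¬b)) → (¬seen)) ∧ ((¬((¬seen) → (¬b))) → p))) ∧ ((¬(p ∨ seen)) → p)
Before b := seen ∧ (¬b): ((p ∨ seen) → ((((¬seen) → (¬(seen ∧ (¬b)))) → (¬seen)) ∧ ((¬((¬seen) → (¬(seen ∧ (¬b))))) → p))) ∧ ((¬(p ∨ seen)) → p)
Before seen := (¬seen) ↔ b: ((p ∨ ((¬seen) ↔ b)) → ((((¬((¬seen) ↔ b)) → (¬(((¬seen) ↔ b) ∧ (¬b)))) → (¬((¬seen) ↔ b))) ∧ ((¬((¬((¬seen) ↔ b)) → (¬(((¬seen) ↔ b) ∧ (¬b))))) → p))) ∧ ((¬(p ∨ ((¬seen) ↔ b))) → p)
Answer: WP = ((p ∨ ((¬seen) ↔ b)) → ((((¬((¬seen) ↔ b)) → (¬(((¬seen) ↔ b) ∧ (¬b)))) → (¬((¬seen) ↔ b))) ∧ ((¬((¬((¬seen) ↔ b)) → (¬(((¬seen) ↔ b) ∧ (¬b))))) → p))) ∧ ((¬(p ∨ ((¬seen) ↔ b))) → p)
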